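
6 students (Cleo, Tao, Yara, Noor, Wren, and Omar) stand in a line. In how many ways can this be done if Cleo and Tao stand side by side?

240

Glue Cleo and Tao into one block (2 internal orders), leaving 5 units to arrange in a row.
That gives 2 × 5! = 2 × 120 = 240.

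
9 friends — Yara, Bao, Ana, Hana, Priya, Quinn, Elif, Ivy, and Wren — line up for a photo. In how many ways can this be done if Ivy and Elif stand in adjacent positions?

Glue Ivy and Elif into one block (2 internal orders), leaving 8 units to arrange in a row.
So the count is 2·(8)! = 80640.

80640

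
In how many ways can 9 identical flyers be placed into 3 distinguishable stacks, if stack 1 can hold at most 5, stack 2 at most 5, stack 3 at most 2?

9

Without the upper bounds there are C(11,2) = 55 ways to split 9 among 3 stacks.
Subtract solutions that violate a single cap (substitute x_i' = x_i − (cap_i+1)): x_1 ≥ 6 gives C(5,2) = 10; x_2 ≥ 6 gives C(5,2) = 10; x_3 ≥ 3 gives C(8,2) = 28. Together 48.
Add back pairs where two caps are both exceeded: 0 + 1 + 1 = 2.
By inclusion–exclusion the count is 55 − 48 + 2 = 9.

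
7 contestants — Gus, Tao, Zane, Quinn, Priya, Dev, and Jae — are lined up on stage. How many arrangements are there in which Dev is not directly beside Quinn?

Of the 7! = 5040 arrangements, those with Dev and Quinn adjacent number 2 × 6! = 1440 (treat the pair as a block with 2 internal orders).
Complementary counting: 5040 − 1440 = 3600.

3600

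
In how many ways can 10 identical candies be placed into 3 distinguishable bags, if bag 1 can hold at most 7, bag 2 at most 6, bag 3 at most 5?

Without the upper bounds there are C(12,2) = 66 ways to split 10 among 3 bags.
Subtract solutions that violate a single cap (substitute x_i' = x_i − (cap_i+1)): x_1 ≥ 8 gives C(4,2) = 6; x_2 ≥ 7 gives C(5,2) = 10; x_3 ≥ 6 gives C(6,2) = 15. Together 31.
No two caps can be exceeded simultaneously, so the pair terms are all 0.
By inclusion–exclusion the count is 66 − 31 + 0 = 35.

35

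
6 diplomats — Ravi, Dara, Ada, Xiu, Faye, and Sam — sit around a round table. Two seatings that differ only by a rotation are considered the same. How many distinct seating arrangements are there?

Seat Ravi anywhere (absorbing the rotational symmetry), then permute the other 5: (5)! = 120.

120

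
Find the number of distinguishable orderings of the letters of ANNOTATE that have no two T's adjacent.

3780

There are 8!/(2!·2!·2!) = 5040 arrangements of ANNOTATE in total.
Arrangements with the T's together: treat TT as one letter, giving (7)!/(2!·2!) = 1260.
Subtracting, 5040 − 1260 = 3780 arrangements keep the T's apart.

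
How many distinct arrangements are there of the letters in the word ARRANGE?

1260

The 7 letters of ARRANGE have repeats: A appearing twice and R appearing twice.
Dividing 7! = 5040 by 2!·2! = 4 for the repeated letters gives 1260.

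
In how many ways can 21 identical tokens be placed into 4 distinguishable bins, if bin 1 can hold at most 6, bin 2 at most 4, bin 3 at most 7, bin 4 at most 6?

By stars and bars, unrestricted non-negative solutions to x_1+…+x_4 = 21 number C(21+3,3) = 2024.
Subtract solutions that violate a single cap (substitute x_i' = x_i − (cap_i+1)): x_1 ≥ 7 gives C(17,3) = 680; x_2 ≥ 5 gives C(19,3) = 969; x_3 ≥ 8 gives C(16,3) = 560; x_4 ≥ 7 gives C(17,3) = 680. Together 2889.
Add back pairs where two caps are both exceeded: 220 + 84 + 120 + 165 + 220 + 84 = 893.
Subtract triples: 4 + 10 + 0 + 4 = 18.
By inclusion–exclusion the count is 2024 − 2889 + 893 − 18 = 10.

10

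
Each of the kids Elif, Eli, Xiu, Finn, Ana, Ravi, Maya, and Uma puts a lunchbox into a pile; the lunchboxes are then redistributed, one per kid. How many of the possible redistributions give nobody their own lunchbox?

14833

Count assignments avoiding every fixed point. For any j of the 8 kids fixed to their own lunchbox, the other 8−j can be arranged in (8−j)! ways.
By inclusion–exclusion this is Σ_{j=0}^{8} (−1)^j C(8,j)·(8−j)!.
Computing: 40320 − 40320 + 20160 − 6720 + 1680 − 336 + 56 − 8 + 1 = 14833.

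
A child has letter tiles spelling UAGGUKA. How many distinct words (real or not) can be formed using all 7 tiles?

630

UAGGUKA has 7 letters with A appearing twice, G appearing twice, and U appearing twice.
The number of distinct arrangements is 7!/(2!·2!·2!) = 5040/8 = 630.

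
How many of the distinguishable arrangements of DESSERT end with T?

180

With the last slot taken by T, it remains to arrange the other 6 letters (DESSER).
Those 6 letters have E appearing twice and S appearing twice, giving (6)!/(2!·2!) = 180.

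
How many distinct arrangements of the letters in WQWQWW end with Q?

5

With the last slot taken by Q, it remains to arrange the other 5 letters (WWQWW).
Those 5 letters have W appearing 4 times, giving (5)!/(4!) = 5.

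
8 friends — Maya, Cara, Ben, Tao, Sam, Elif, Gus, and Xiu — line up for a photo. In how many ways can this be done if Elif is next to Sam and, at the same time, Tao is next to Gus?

Treat {Elif,Sam} as one block (2 orders) and {Tao,Gus} as another (2 orders).
That leaves 6 units to arrange: 2 × 2 × 6! = 4 × 720 = 2880.

2880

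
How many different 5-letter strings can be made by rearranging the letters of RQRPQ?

30

The 5 letters of RQRPQ have repeats: Q appearing twice and R appearing twice.
Dividing 5! = 120 by 2!·2! = 4 for the repeated letters gives 30.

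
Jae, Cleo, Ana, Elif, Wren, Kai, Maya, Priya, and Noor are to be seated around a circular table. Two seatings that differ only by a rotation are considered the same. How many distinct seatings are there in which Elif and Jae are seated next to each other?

Treat {Elif, Jae} as one unit (2 internal orders) and seat the resulting 8 units around the table: (7)! circular arrangements.
So 2 × (7)! = 2 × 5040 = 10080.

10080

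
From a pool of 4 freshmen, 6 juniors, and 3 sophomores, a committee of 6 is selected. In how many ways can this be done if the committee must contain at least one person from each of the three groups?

Unrestricted: C(13,6) = 1716 ways to pick any 6 of the 13.
Selections missing a whole group: no freshmen → C(9,6) = 84; no juniors → C(7,6) = 7; no sophomores → C(10,6) = 210.
Add back selections omitting two groups (i.e. drawn from a single group): C(4,6) + C(6,6) + C(3,6) = 1.
By inclusion–exclusion: 1716 − 301 + 1 = 1416.

1416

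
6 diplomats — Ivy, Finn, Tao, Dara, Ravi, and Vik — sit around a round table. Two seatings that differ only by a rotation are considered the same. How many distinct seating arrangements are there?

Fix one person's seat to break rotational symmetry; the remaining 5 people can be arranged in (5)! = 120 ways.

120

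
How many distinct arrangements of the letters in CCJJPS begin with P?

30

With the first slot taken by P, it remains to arrange the other 5 letters (CCJJS).
Those 5 letters have C appearing twice and J appearing twice, giving (5)!/(2!·2!) = 30.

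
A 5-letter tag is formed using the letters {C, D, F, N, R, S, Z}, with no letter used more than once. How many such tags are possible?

2520

With no repetition, fill the 5 letters in order: 7 choices, then 6, down to 3.
7 × 6 × 5 × 4 × 3 = 2520.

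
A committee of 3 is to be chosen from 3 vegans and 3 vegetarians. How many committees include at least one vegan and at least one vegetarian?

18

Total 3-person selections from all 6: C(6,3) = 20.
Subtract selections that omit an entire group: no vegans → C(3,3) = 1; no vegetarians → C(3,3) = 1.
Both groups omitted at once is impossible, so 20 − 2 = 18.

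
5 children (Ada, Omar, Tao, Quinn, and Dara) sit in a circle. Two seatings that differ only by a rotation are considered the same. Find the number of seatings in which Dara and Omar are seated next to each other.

Treat {Dara, Omar} as one unit (2 internal orders) and seat the resulting 4 units around the table: (3)! circular arrangements.
So 2 × (3)! = 2 × 6 = 12.

12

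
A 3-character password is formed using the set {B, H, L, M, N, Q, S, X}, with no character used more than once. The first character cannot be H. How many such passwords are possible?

The first character has 8−1 = 7 choices (anything except H).
The remaining 2 characters are filled from the other 7 symbols without repetition: 7 × 6 = 42.
Total: 7 × 42 = 294.

294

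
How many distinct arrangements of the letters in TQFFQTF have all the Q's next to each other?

Treat the 2 copies of Q as a single block. The multiset to arrange is then {QQ, F, F, F, T, T}, 6 items in all.
That gives (6)!/(3!·2!) = 60 arrangements.

60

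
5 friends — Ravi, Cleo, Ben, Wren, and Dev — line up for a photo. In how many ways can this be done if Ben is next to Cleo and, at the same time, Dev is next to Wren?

24

Treat {Ben,Cleo} as one block (2 orders) and {Dev,Wren} as another (2 orders).
That leaves 3 units to arrange: 2 × 2 × 3! = 4 × 6 = 24.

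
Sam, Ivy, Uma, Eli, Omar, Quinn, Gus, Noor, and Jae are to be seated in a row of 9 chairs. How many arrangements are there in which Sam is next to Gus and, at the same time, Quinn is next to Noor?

20160

Treat {Sam,Gus} as one block (2 orders) and {Quinn,Noor} as another (2 orders).
That leaves 7 units to arrange: 2 × 2 × 7! = 4 × 5040 = 20160.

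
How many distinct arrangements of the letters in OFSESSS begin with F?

30

With the first slot taken by F, it remains to arrange the other 6 letters (OSESSS).
Those 6 letters have S appearing 4 times, giving (6)!/(4!) = 30.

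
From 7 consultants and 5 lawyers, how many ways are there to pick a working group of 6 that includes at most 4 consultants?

812

Split by how many consultants are chosen (0 through 4).
Sum: C(7,0)·C(5,6) + C(7,1)·C(5,5) + C(7,2)·C(5,4) + C(7,3)·C(5,3) + C(7,4)·C(5,2) = 0 + 7 + 105 + 350 + 350 = 812.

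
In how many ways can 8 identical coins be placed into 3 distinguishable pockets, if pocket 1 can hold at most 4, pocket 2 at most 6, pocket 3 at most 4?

Ignoring the caps, the number of non-negative solutions to x_1+…+x_3 = 8 is C(10,2) = 45.
Subtract solutions that violate a single cap (substitute x_i' = x_i − (cap_i+1)): x_1 ≥ 5 gives C(5,2) = 10; x_2 ≥ 7 gives C(3,2) = 3; x_3 ≥ 5 gives C(5,2) = 10. Together 23.
No two caps can be exceeded simultaneously, so the pair terms are all 0.
By inclusion–exclusion the count is 45 − 23 + 0 = 22.

22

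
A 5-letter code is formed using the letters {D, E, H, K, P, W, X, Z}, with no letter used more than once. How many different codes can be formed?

6720

With no repetition, fill the 5 letters in order: 8 choices, then 7, down to 4.
8 × 7 × 6 × 5 × 4 = 6720.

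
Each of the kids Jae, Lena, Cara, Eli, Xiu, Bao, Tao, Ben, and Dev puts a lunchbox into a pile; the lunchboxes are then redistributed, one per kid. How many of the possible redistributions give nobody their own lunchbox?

133496

Count assignments avoiding every fixed point. For any j of the 9 kids fixed to their own lunchbox, the other 9−j can be arranged in (9−j)! ways.
By inclusion–exclusion this is Σ_{j=0}^{9} (−1)^j C(9,j)·(9−j)!.
Computing: 362880 − 362880 + 181440 − 60480 + 15120 − 3024 + 504 − 72 + 9 − 1 = 133496.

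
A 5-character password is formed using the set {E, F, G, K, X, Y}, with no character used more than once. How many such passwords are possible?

720

Choose and order 5 of the 6 symbols: the first character has 6 options, the next 5, and so on down to 2.
That product is 6 × 5 × 4 × 3 × 2 = 720.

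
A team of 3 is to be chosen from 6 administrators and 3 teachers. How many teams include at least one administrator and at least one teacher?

Unrestricted: C(9,3) = 84 ways to pick any 3 of the 9.
Subtract selections that omit an entire group: no administrators → C(3,3) = 1; no teachers → C(6,3) = 20.
Both groups omitted at once is impossible, so 84 − 21 = 63.

63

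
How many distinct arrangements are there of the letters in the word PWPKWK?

PWPKWK has 6 letters with K appearing twice, P appearing twice, and W appearing twice.
Dividing 6! = 720 by 2!·2!·2! = 8 for the repeated letters gives 90.

90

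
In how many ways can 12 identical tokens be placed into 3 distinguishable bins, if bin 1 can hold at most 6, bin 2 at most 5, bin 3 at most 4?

By stars and bars, unrestricted non-negative solutions to x_1+…+x_3 = 12 number C(12+2,2) = 91.
Subtract solutions that violate a single cap (substitute x_i' = x_i − (cap_i+1)): x_1 ≥ 7 gives C(7,2) = 21; x_2 ≥ 6 gives C(8,2) = 28; x_3 ≥ 5 gives C(9,2) = 36. Together 85.
Add back pairs where two caps are both exceeded: 0 + 1 + 3 = 4.
By inclusion–exclusion the count is 91 − 85 + 4 = 10.

10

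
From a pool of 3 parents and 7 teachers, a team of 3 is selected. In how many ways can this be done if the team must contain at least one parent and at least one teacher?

With no constraint there are C(10,3) = 120 possible selections.
Selections missing a whole group: no parents → C(7,3) = 35; no teachers → C(3,3) = 1.
Both groups omitted at once is impossible, so 120 − 36 = 84.

84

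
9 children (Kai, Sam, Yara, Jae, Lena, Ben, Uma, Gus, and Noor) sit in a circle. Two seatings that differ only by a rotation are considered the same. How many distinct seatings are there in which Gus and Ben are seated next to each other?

Treat {Gus, Ben} as one unit (2 internal orders) and seat the resulting 8 units around the table: (7)! circular arrangements.
So 2 × (7)! = 2 × 5040 = 10080.

10080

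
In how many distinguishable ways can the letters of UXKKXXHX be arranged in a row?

840

UXKKXXHX has 8 letters with K appearing twice and X appearing 4 times.
So there are 8! / (4!·2!) = 840 distinguishable arrangements.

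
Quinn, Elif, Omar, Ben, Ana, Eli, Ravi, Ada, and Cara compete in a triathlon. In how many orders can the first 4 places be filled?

There are 9 choices for 1st place, 8 for 2nd, and so on down to 6 for position 4.
That gives 9 × 8 × 7 × 6 = 3024.

3024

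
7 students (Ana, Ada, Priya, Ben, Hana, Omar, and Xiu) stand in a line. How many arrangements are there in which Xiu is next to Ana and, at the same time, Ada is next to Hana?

Treat {Xiu,Ana} as one block (2 orders) and {Ada,Hana} as another (2 orders).
That leaves 5 units to arrange: 2 × 2 × 5! = 4 × 120 = 480.

480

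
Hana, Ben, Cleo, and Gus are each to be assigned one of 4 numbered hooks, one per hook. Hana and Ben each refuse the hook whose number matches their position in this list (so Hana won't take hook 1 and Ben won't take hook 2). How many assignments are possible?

14

Let Aᵢ (for i ∈ {1, 2}) be the placements that put person i in their forbidden hook. Any j of these fix j positions, leaving (4−j)! ways to fill the rest, and there are C(2,j) ways to pick which j.
By inclusion–exclusion, the number of valid placements is Σ_{j=0}^{2} (−1)^j C(2,j)·(4−j)!.
Computing: 24 − 12 + 2 = 14.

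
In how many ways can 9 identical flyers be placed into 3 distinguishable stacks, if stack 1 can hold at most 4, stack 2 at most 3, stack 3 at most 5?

By stars and bars, unrestricted non-negative solutions to x_1+…+x_3 = 9 number C(9+2,2) = 55.
Subtract solutions that violate a single cap (substitute x_i' = x_i − (cap_i+1)): x_1 ≥ 5 gives C(6,2) = 15; x_2 ≥ 4 gives C(7,2) = 21; x_3 ≥ 6 gives C(5,2) = 10. Together 46.
Add back pairs where two caps are both exceeded: 1 + 0 + 0 = 1.
By inclusion–exclusion the count is 55 − 46 + 1 = 10.

10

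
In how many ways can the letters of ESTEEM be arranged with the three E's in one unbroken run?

24

Treat the 3 copies of E as a single block. The multiset to arrange is then {EEE, M, S, T}, 4 items in all.
All 4 items are distinct, so there are (4)! = 24 arrangements.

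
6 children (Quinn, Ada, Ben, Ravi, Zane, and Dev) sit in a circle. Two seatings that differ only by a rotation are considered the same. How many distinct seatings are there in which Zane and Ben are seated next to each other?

48

Treat {Zane, Ben} as one unit (2 internal orders) and seat the resulting 5 units around the table: (4)! circular arrangements.
So 2 × (4)! = 2 × 24 = 48.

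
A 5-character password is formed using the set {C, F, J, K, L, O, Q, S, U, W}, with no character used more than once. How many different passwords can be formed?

30240

Choose and order 5 of the 10 symbols: the first character has 10 options, the next 9, and so on down to 6.
That product is 10 × 9 × 8 × 7 × 6 = 30240.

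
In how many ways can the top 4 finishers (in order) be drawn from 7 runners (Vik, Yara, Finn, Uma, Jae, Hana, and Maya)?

This is an ordered selection of 4 from 7: P(7,4).
That gives 7 × 6 × 5 × 4 = 840.

840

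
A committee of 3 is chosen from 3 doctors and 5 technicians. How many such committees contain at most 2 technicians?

46

Split by how many technicians are chosen (0 through 2).
Sum: C(5,0)·C(3,3) + C(5,1)·C(3,2) + C(5,2)·C(3,1) = 1 + 15 + 30 = 46.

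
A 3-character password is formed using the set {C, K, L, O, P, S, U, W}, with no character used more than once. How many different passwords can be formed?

336

Choose and order 3 of the 8 symbols: the first character has 8 options, the next 7, then 6.
That product is 8 × 7 × 6 = 336.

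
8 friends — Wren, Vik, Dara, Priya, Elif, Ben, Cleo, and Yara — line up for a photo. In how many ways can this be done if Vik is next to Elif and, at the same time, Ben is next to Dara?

Treat {Vik,Elif} as one block (2 orders) and {Ben,Dara} as another (2 orders).
That leaves 6 units to arrange: 2 × 2 × 6! = 4 × 720 = 2880.

2880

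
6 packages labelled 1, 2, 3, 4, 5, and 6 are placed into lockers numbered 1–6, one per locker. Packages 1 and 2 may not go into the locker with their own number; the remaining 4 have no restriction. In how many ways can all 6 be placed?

504

Let Aᵢ (for i ∈ {1, 2}) be the placements that put package i in its forbidden locker. Any j of these fix j positions, leaving (6−j)! ways to fill the rest, and there are C(2,j) ways to pick which j.
By inclusion–exclusion, the number of valid placements is Σ_{j=0}^{2} (−1)^j C(2,j)·(6−j)!.
Computing: 720 − 240 + 24 = 504.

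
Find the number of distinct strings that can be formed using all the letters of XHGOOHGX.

2520

XHGOOHGX has 8 letters with G appearing twice, H appearing twice, O appearing twice, and X appearing twice.
The number of distinct arrangements is 8!/(2!·2!·2!·2!) = 40320/16 = 2520.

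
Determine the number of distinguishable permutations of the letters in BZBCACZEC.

Letter multiplicities in BZBCACZEC: A×1, B×2, C×3, E×1, Z×2.
Dividing 9! = 362880 by 3!·2!·2! = 24 for the repeated letters gives 15120.

15120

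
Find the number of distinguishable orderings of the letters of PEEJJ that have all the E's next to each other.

Treat the 2 copies of E as a single block. The multiset to arrange is then {EE, J, J, P}, 4 items in all.
That gives (4)!/(2!) = 12 arrangements.

12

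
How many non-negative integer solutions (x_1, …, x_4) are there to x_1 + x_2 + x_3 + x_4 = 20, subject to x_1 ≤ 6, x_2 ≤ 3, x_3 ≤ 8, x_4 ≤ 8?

Ignoring the caps, the number of non-negative solutions to x_1+…+x_4 = 20 is C(23,3) = 1771.
Subtract solutions that violate a single cap (substitute x_i' = x_i − (cap_i+1)): x_1 ≥ 7 gives C(16,3) = 560; x_2 ≥ 4 gives C(19,3) = 969; x_3 ≥ 9 gives C(14,3) = 364; x_4 ≥ 9 gives C(14,3) = 364. Together 2257.
Add back pairs where two caps are both exceeded: 220 + 35 + 35 + 120 + 120 + 10 = 540.
Subtract triples: 1 + 1 + 0 + 0 = 2.
By inclusion–exclusion the count is 1771 − 2257 + 540 − 2 = 52.

52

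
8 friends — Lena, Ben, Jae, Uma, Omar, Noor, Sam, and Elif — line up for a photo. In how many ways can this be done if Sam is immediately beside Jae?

Place the 6 others and the Sam-Jae pair as 7 objects in a line; the pair has 2 internal arrangements.
That gives 2 × 7! = 2 × 5040 = 10080.

10080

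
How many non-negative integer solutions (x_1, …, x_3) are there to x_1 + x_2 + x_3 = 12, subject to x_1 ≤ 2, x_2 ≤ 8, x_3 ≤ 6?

By stars and bars, unrestricted non-negative solutions to x_1+…+x_3 = 12 number C(12+2,2) = 91.
Subtract solutions that violate a single cap (substitute x_i' = x_i − (cap_i+1)): x_1 ≥ 3 gives C(11,2) = 55; x_2 ≥ 9 gives C(5,2) = 10; x_3 ≥ 7 gives C(7,2) = 21. Together 86.
Add back pairs where two caps are both exceeded: 1 + 6 + 0 = 7.
By inclusion–exclusion the count is 91 − 86 + 7 = 12.

12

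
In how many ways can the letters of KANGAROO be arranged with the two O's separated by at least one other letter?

Total arrangements of KANGAROO: 8!/(2!·2!) = 10080.
If the two O's are adjacent, glue them into one block, leaving 7 items to arrange: (7)!/(2!) = 2520 ways.
Hence 10080 − 2520 = 7560.

7560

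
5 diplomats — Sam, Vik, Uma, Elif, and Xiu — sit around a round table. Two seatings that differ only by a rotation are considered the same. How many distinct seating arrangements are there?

24

Around a circle, 5 distinct people have 5!/5 = (4)! = 24 rotationally distinct seatings.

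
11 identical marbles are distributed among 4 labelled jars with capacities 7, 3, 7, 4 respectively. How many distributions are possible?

130

Without the upper bounds there are C(14,3) = 364 ways to split 11 among 4 jars.
Subtract solutions that violate a single cap (substitute x_i' = x_i − (cap_i+1)): x_1 ≥ 8 gives C(6,3) = 20; x_2 ≥ 4 gives C(10,3) = 120; x_3 ≥ 8 gives C(6,3) = 20; x_4 ≥ 5 gives C(9,3) = 84. Together 244.
Add back pairs where two caps are both exceeded: 0 + 0 + 0 + 0 + 10 + 0 = 10.
By inclusion–exclusion the count is 364 − 244 + 10 = 130.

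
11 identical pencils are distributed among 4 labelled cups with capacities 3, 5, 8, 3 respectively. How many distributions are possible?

Without the upper bounds there are C(14,3) = 364 ways to split 11 among 4 cups.
Subtract solutions that violate a single cap (substitute x_i' = x_i − (cap_i+1)): x_1 ≥ 4 gives C(10,3) = 120; x_2 ≥ 6 gives C(8,3) = 56; x_3 ≥ 9 gives C(5,3) = 10; x_4 ≥ 4 gives C(10,3) = 120. Together 306.
Add back pairs where two caps are both exceeded: 4 + 0 + 20 + 0 + 4 + 0 = 28.
By inclusion–exclusion the count is 364 − 306 + 28 = 86.

86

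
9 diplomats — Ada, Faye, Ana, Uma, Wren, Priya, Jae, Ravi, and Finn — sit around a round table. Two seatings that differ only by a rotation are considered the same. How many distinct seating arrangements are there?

Fix one person's seat to break rotational symmetry; the remaining 8 people can be arranged in (8)! = 40320 ways.

40320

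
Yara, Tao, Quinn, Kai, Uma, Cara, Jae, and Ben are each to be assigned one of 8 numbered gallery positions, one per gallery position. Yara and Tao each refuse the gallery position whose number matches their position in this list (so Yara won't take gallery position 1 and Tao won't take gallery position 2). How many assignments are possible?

Let Aᵢ (for i ∈ {1, 2}) be the placements that put person i in their forbidden gallery position. Any j of these fix j positions, leaving (8−j)! ways to fill the rest, and there are C(2,j) ways to pick which j.
By inclusion–exclusion, the number of valid placements is Σ_{j=0}^{2} (−1)^j C(2,j)·(8−j)!.
Computing: 40320 − 10080 + 720 = 30960.

30960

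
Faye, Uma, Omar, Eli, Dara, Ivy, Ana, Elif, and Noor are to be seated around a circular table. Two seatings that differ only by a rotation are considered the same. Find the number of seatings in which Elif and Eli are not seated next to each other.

30240

Without the restriction there are (8)! = 40320 seatings.
Those with Elif next to Eli: fuse the pair into one unit and seat 8 units around a circle — 2·(7)! = 10080.
Subtracting, 40320 − 10080 = 30240.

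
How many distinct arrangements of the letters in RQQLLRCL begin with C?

210

With the first slot taken by C, it remains to arrange the other 7 letters (RQQLLRL).
Those 7 letters have L appearing 3 times, Q appearing twice, and R appearing twice, giving (7)!/(3!·2!·2!) = 210.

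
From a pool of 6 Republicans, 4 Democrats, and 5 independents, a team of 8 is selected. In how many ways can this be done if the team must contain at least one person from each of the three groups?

6216

Total 8-person selections from all 15: C(15,8) = 6435.
Subtract selections that omit an entire group: no Republicans → C(9,8) = 9; no Democrats → C(11,8) = 165; no independents → C(10,8) = 45.
Add back selections omitting two groups (i.e. drawn from a single group): C(6,8) + C(4,8) + C(5,8) = 0.
By inclusion–exclusion: 6435 − 219 + 0 = 6216.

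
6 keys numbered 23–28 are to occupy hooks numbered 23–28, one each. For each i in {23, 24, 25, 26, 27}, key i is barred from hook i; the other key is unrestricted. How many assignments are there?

309

Let Aᵢ (for 23 ≤ i ≤ 27) be the placements that put key i in its forbidden hook. Any j of these fix j positions, leaving (6−j)! ways to fill the rest, and there are C(5,j) ways to pick which j.
By inclusion–exclusion, the number of valid placements is Σ_{j=0}^{5} (−1)^j C(5,j)·(6−j)!.
Computing: 720 − 600 + 240 − 60 + 10 − 1 = 309.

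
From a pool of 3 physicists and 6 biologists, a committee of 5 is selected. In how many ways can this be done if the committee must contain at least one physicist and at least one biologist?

Total 5-person selections from all 9: C(9,5) = 126.
Subtract selections that omit an entire group: no physicists → C(6,5) = 6; no biologists → C(3,5) = 0.
Both groups omitted at once is impossible, so 126 − 6 = 120.

120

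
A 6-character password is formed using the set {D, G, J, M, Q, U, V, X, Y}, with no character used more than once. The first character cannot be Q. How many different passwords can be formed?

53760

The first character has 9−1 = 8 choices (anything except Q).
The remaining 5 characters are filled from the other 8 symbols without repetition: 8 × 7 × 6 × 5 × 4 = 6720.
Total: 8 × 6720 = 53760.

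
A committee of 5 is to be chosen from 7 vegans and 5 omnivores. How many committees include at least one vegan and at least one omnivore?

With no constraint there are C(12,5) = 792 possible selections.
Subtract selections that omit an entire group: no vegans → C(5,5) = 1; no omnivores → C(7,5) = 21.
Both groups omitted at once is impossible, so 792 − 22 = 770.

770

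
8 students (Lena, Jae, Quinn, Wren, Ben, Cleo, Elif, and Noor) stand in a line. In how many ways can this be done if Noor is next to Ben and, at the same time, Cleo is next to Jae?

Treat {Noor,Ben} as one block (2 orders) and {Cleo,Jae} as another (2 orders).
That leaves 6 units to arrange: 2 × 2 × 6! = 4 × 720 = 2880.

2880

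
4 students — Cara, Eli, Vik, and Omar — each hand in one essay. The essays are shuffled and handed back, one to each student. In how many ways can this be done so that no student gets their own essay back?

9

Let Aᵢ be the assignments in which student i gets their own essay. We want the size of the complement of A₁∪…∪A_4.
By inclusion–exclusion this is Σ_{j=0}^{4} (−1)^j C(4,j)·(4−j)!.
Computing: 24 − 24 + 12 − 4 + 1 = 9.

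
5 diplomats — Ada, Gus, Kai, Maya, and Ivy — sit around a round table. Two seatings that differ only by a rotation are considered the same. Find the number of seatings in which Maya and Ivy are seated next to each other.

12

Glue Maya and Ivy into a block (2 internal orders). Seating 4 units around a circle gives (3)! arrangements.
So 2 × (3)! = 2 × 6 = 12.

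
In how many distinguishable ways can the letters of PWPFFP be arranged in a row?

60

Letter multiplicities in PWPFFP: F×2, P×3, W×1.
Dividing 6! = 720 by 3!·2! = 12 for the repeated letters gives 60.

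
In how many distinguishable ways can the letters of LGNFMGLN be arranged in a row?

5040

The 8 letters of LGNFMGLN have repeats: G appearing twice, L appearing twice, and N appearing twice.
So there are 8! / (2!·2!·2!) = 5040 distinguishable arrangements.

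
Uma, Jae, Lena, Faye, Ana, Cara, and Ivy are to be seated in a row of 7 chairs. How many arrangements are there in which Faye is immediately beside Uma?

Place the 5 others and the Faye-Uma pair as 6 objects in a line; the pair has 2 internal arrangements.
That gives 2 × 6! = 2 × 720 = 1440.

1440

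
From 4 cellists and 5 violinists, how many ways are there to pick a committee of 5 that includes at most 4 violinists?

125

Split by how many violinists are chosen (0 through 4).
Sum: C(5,0)·C(4,5) + C(5,1)·C(4,4) + C(5,2)·C(4,3) + C(5,3)·C(4,2) + C(5,4)·C(4,1) = 0 + 5 + 40 + 60 + 20 = 125.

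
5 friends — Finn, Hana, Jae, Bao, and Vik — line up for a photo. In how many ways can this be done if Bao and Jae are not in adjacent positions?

Of the 5! = 120 arrangements, those with Bao and Jae adjacent number 2 × 4! = 48 (treat the pair as a block with 2 internal orders).
So 120 − 48 = 72 arrangements keep them apart.

72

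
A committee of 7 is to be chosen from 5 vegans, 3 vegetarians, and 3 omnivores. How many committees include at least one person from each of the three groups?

Unrestricted: C(11,7) = 330 ways to pick any 7 of the 11.
Selections missing a whole group: no vegans → C(6,7) = 0; no vegetarians → C(8,7) = 8; no omnivores → C(8,7) = 8.
Add back selections omitting two groups (i.e. drawn from a single group): C(5,7) + C(3,7) + C(3,7) = 0.
By inclusion–exclusion: 330 − 16 + 0 = 314.

314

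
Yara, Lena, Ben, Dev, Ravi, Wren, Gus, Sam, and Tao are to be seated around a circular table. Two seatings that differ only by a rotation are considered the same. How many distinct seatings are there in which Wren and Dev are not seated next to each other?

Without the restriction there are (8)! = 40320 seatings.
Those with Wren next to Dev: fuse the pair into one unit and seat 8 units around a circle — 2·(7)! = 10080.
Subtracting, 40320 − 10080 = 30240.

30240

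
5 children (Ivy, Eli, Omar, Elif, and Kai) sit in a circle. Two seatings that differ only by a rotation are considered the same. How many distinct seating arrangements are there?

24

Around a circle, 5 distinct people have 5!/5 = (4)! = 24 rotationally distinct seatings.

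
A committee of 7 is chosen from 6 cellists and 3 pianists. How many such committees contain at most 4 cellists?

Split by how many cellists are chosen (0 through 4).
Sum: C(6,0)·C(3,7) + C(6,1)·C(3,6) + C(6,2)·C(3,5) + C(6,3)·C(3,4) + C(6,4)·C(3,3) = 0 + 0 + 0 + 0 + 15 = 15.

15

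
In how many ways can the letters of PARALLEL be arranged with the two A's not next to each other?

2520

Total arrangements of PARALLEL: 8!/(3!·2!) = 3360.
If the two A's are adjacent, glue them into one block, leaving 7 items to arrange: (7)!/(3!) = 840 ways.
Hence 3360 − 840 = 2520.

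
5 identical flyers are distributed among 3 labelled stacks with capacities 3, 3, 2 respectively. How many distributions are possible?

9

Without the upper bounds there are C(7,2) = 21 ways to split 5 among 3 stacks.
Subtract solutions that violate a single cap (substitute x_i' = x_i − (cap_i+1)): x_1 ≥ 4 gives C(3,2) = 3; x_2 ≥ 4 gives C(3,2) = 3; x_3 ≥ 3 gives C(4,2) = 6. Together 12.
No two caps can be exceeded simultaneously, so the pair terms are all 0.
By inclusion–exclusion the count is 21 − 12 + 0 = 9.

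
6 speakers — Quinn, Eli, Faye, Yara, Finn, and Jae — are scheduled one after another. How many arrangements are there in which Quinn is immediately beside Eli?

Glue Quinn and Eli into one block (2 internal orders), leaving 5 units to arrange in a row.
That gives 2 × 5! = 2 × 120 = 240.

240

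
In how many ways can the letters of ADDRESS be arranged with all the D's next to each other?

360

Treat the 2 copies of D as a single block. The multiset to arrange is then {DD, A, E, R, S, S}, 6 items in all.
That gives (6)!/(2!) = 360 arrangements.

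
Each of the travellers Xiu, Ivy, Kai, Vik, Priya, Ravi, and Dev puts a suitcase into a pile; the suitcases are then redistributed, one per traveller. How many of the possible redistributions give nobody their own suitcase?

Let Aᵢ be the assignments in which traveller i gets their own suitcase. We want the size of the complement of A₁∪…∪A_7.
By inclusion–exclusion this is Σ_{j=0}^{7} (−1)^j C(7,j)·(7−j)!.
Computing: 5040 − 5040 + 2520 − 840 + 210 − 42 + 7 − 1 = 1854.

1854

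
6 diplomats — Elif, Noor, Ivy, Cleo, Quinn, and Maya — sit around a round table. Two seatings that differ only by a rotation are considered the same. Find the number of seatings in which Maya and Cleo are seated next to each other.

Glue Maya and Cleo into a block (2 internal orders). Seating 5 units around a circle gives (4)! arrangements.
So 2 × (4)! = 2 × 24 = 48.

48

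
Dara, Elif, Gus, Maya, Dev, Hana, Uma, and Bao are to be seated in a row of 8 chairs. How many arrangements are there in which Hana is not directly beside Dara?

30240

There are 8! = 40320 arrangements in all. If Hana and Dara are adjacent, merging them into one block gives 2·(7)! = 10080 arrangements.
Complementary counting: 40320 − 10080 = 30240.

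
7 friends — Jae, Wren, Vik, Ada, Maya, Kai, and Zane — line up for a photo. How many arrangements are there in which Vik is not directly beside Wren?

3600

There are 7! = 5040 arrangements in all. If Vik and Wren are adjacent, merging them into one block gives 2·(6)! = 1440 arrangements.
Complementary counting: 5040 − 1440 = 3600.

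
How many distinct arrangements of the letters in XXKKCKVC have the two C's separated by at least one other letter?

1260

There are 8!/(3!·2!·2!) = 1680 arrangements of XXKKCKVC in total.
Arrangements with the C's together: treat CC as one letter, giving (7)!/(3!·2!) = 420.
Hence 1680 − 420 = 1260.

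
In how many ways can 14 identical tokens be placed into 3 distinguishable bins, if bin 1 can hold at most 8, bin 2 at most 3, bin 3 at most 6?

Ignoring the caps, the number of non-negative solutions to x_1+…+x_3 = 14 is C(16,2) = 120.
Subtract solutions that violate a single cap (substitute x_i' = x_i − (cap_i+1)): x_1 ≥ 9 gives C(7,2) = 21; x_2 ≥ 4 gives C(12,2) = 66; x_3 ≥ 7 gives C(9,2) = 36. Together 123.
Add back pairs where two caps are both exceeded: 3 + 0 + 10 = 13.
By inclusion–exclusion the count is 120 − 123 + 13 = 10.

10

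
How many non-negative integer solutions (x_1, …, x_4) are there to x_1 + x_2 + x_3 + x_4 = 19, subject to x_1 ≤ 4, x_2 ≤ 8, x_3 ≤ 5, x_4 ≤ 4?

Without the upper bounds there are C(22,3) = 1540 ways to split 19 among 4 variables.
Subtract solutions that violate a single cap (substitute x_i' = x_i − (cap_i+1)): x_1 ≥ 5 gives C(17,3) = 680; x_2 ≥ 9 gives C(13,3) = 286; x_3 ≥ 6 gives C(16,3) = 560; x_4 ≥ 5 gives C(17,3) = 680. Together 2206.
Add back pairs where two caps are both exceeded: 56 + 165 + 220 + 35 + 56 + 165 = 697.
Subtract triples: 0 + 1 + 20 + 0 = 21.
By inclusion–exclusion the count is 1540 − 2206 + 697 − 21 = 10.

10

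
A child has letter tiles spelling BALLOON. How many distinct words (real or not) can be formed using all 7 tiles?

1260

The 7 letters of BALLOON have repeats: L appearing twice and O appearing twice.
So there are 7! / (2!·2!) = 1260 distinguishable arrangements.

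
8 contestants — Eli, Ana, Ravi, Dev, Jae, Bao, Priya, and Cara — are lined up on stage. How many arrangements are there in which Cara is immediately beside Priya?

Glue Cara and Priya into one block (2 internal orders), leaving 7 units to arrange in a row.
That gives 2 × 7! = 2 × 5040 = 10080.

10080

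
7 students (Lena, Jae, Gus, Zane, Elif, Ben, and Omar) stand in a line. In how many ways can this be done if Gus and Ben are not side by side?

There are 7! = 5040 arrangements in all. If Gus and Ben are adjacent, merging them into one block gives 2·(6)! = 1440 arrangements.
Complementary counting: 5040 − 1440 = 3600.

3600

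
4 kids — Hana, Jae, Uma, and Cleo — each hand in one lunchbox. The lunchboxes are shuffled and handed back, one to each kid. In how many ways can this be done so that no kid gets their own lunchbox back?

9

Let Aᵢ be the assignments in which kid i gets their own lunchbox. We want the size of the complement of A₁∪…∪A_4.
By inclusion–exclusion this is Σ_{j=0}^{4} (−1)^j C(4,j)·(4−j)!.
Computing: 24 − 24 + 12 − 4 + 1 = 9.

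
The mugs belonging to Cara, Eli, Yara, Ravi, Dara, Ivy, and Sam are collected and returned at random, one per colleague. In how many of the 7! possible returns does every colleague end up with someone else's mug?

Let Aᵢ be the assignments in which colleague i gets their own mug. We want the size of the complement of A₁∪…∪A_7.
By inclusion–exclusion this is Σ_{j=0}^{7} (−1)^j C(7,j)·(7−j)!.
Computing: 5040 − 5040 + 2520 − 840 + 210 − 42 + 7 − 1 = 1854.

1854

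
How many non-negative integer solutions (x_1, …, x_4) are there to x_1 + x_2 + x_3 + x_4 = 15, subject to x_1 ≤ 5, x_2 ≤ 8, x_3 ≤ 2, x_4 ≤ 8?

99

By stars and bars, unrestricted non-negative solutions to x_1+…+x_4 = 15 number C(15+3,3) = 816.
Subtract solutions that violate a single cap (substitute x_i' = x_i − (cap_i+1)): x_1 ≥ 6 gives C(12,3) = 220; x_2 ≥ 9 gives C(9,3) = 84; x_3 ≥ 3 gives C(15,3) = 455; x_4 ≥ 9 gives C(9,3) = 84. Together 843.
Add back pairs where two caps are both exceeded: 1 + 84 + 1 + 20 + 0 + 20 = 126.
By inclusion–exclusion the count is 816 − 843 + 126 = 99.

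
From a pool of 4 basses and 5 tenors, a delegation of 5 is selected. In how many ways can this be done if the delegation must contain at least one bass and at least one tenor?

125

Unrestricted: C(9,5) = 126 ways to pick any 5 of the 9.
Selections missing a whole group: no basses → C(5,5) = 1; no tenors → C(4,5) = 0.
Both groups omitted at once is impossible, so 126 − 1 = 125.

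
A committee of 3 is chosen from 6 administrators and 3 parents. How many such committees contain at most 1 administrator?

19

Split by how many administrators are chosen (0 through 1).
Sum: C(6,0)·C(3,3) + C(6,1)·C(3,2) = 1 + 18 = 19.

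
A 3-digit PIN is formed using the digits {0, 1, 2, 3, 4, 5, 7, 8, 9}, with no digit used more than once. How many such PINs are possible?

With no repetition, fill the 3 digits in order: 9 choices, then 8, down to 7.
That product is 9 × 8 × 7 = 504.

504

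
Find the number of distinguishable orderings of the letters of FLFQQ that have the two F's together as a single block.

12

Treat the 2 copies of F as a single block. The multiset to arrange is then {FF, L, Q, Q}, 4 items in all.
That gives (4)!/(2!) = 12 arrangements.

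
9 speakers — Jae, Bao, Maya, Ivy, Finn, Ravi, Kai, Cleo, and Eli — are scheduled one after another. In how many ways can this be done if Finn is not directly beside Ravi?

Of the 9! = 362880 arrangements, those with Finn and Ravi adjacent number 2 × 8! = 80640 (treat the pair as a block with 2 internal orders).
Complementary counting: 362880 − 80640 = 282240.

282240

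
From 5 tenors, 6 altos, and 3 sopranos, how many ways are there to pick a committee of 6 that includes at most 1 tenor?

714

Split by how many tenors are chosen (0 through 1).
Sum: C(5,0)·C(9,6) + C(5,1)·C(9,5) = 84 + 630 = 714.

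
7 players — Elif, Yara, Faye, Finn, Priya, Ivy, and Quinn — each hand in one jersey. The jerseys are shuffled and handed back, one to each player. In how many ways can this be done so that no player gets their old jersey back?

1854

Let Aᵢ be the assignments in which player i gets their old jersey. We want the size of the complement of A₁∪…∪A_7.
By inclusion–exclusion this is Σ_{j=0}^{7} (−1)^j C(7,j)·(7−j)!.
Computing: 5040 − 5040 + 2520 − 840 + 210 − 42 + 7 − 1 = 1854.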